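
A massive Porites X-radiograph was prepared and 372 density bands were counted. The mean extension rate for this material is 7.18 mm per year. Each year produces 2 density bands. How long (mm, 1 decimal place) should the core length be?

With 2 density bands per year, 372 / 2 = 186 years.
Length ≈ 7.18 × 186 = 1335.5 mm.

1335.5 mm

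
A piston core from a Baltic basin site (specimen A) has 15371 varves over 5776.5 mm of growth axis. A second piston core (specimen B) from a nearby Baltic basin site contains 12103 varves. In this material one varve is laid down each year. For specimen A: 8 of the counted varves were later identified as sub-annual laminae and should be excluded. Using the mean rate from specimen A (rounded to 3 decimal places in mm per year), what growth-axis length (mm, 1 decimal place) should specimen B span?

Specimen A: adjusted count: 15371 − 8 = 15363 varves.
A: Extension rate ≈ 5776.5 / 15363 = 0.376 mm/year.
Length of B = 0.376 × 12103 = 4550.7 mm.

4550.7 mm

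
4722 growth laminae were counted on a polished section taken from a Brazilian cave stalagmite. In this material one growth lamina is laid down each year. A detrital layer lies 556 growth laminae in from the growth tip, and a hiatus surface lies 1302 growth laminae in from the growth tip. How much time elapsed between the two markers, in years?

746 yr

Separation: 1302 − 556 = 746 growth laminae.
One growth lamina per year makes the interval 746 years.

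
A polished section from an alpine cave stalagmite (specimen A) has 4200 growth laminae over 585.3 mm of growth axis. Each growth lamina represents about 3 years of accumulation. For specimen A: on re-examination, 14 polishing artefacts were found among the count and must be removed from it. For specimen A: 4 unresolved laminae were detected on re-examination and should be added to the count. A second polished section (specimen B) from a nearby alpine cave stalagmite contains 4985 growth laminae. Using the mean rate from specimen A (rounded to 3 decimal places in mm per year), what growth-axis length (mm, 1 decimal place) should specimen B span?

Specimen A: after corrections the count is 4200 − 14 + 4 = 4190 growth laminae.
Specimen A: 4190 growth laminae at 3 years each span 4190 × 3 = 12570 years.
A: Extension rate ≈ 585.3 / 12570 = 0.047 mm/yr.
Specimen B: multiplying by 3 years per growth lamina: 4985 × 3 = 14955 years. B's length ≈ 0.047 × 14955 = 702.9 mm.

702.9 mm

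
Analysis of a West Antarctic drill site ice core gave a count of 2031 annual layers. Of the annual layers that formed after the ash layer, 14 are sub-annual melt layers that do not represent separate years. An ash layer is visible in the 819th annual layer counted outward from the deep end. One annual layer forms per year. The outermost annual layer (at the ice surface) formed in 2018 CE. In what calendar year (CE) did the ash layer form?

2031 − 819 = 1212 annual layers lie beyond the ash layer toward the ice surface.
Removing the 14 false annual layers leaves 1212 − 14 = 1198 true annual layers beyond the ash layer.
2018 − 1198 = 820 CE.

820 CE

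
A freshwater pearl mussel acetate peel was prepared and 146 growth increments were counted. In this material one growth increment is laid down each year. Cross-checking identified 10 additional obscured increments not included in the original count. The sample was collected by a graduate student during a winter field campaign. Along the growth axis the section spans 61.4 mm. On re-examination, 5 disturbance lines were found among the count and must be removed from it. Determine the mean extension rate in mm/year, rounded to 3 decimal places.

0.407 mm/year

Correcting the raw count gives 146 − 5 + 10 = 151 true growth increments.
Extension rate ≈ 61.4 / 151 = 0.407 mm/year.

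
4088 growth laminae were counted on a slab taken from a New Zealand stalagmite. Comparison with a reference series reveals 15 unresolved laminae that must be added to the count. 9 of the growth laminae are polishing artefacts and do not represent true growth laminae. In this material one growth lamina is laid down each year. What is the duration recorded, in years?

4094 years

Adjusted count: 4088 − 9 + 15 = 4094 growth laminae.
One growth lamina per year makes the duration 4094 years.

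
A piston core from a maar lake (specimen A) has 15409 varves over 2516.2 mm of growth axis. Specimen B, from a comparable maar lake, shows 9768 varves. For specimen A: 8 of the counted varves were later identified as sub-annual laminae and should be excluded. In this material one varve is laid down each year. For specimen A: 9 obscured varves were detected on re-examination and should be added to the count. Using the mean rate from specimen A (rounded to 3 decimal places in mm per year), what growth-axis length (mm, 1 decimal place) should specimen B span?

1592.2 mm

Specimen A: adjusted count: 15409 − 8 + 9 = 15410 varves.
A: 2516.2 mm over 15410 years gives 2516.2 / 15410 ≈ 0.163 mm/year.
Length of B = 0.163 × 9768 = 1592.2 mm.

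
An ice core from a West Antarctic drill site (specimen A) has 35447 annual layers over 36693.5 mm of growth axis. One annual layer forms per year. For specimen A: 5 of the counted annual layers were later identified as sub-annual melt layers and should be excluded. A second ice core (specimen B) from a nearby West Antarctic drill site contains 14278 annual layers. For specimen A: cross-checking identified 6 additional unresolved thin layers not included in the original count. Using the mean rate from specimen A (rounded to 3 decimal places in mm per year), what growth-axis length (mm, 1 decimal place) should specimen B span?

Specimen A: adjusted count: 35447 − 5 + 6 = 35448 annual layers.
A: Mean rate = 36693.5 mm / 35448 years ≈ 1.035 mm/year.
For B, 1.035 mm/year × 14278 years = 14777.7 mm.

14777.7 mm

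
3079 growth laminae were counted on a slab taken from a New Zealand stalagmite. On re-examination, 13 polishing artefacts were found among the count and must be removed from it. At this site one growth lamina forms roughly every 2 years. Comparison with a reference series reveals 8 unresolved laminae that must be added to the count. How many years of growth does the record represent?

6148 years

True growth lamina count = 3079 − 13 + 8 = 3074.
Multiplying by 2 years per growth lamina: 3074 × 2 = 6148 years.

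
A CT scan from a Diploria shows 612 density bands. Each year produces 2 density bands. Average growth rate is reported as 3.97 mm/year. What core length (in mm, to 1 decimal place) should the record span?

Dividing by 2 density bands per year: 612 / 2 = 306 years.
Predicted length = 3.97 mm/year × 306 years = 1214.8 mm.

1214.8 mm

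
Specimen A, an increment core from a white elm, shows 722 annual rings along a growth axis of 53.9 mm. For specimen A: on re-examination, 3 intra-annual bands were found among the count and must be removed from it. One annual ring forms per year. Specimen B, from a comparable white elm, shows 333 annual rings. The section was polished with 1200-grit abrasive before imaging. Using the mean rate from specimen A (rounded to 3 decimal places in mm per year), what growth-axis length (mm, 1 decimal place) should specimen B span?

Specimen A: correcting the raw count gives 722 − 3 = 719 true annual rings.
A: Mean rate = 53.9 mm / 719 years ≈ 0.075 mm/yr.
B's length ≈ 0.075 × 333 = 25.0 mm.

25.0 mm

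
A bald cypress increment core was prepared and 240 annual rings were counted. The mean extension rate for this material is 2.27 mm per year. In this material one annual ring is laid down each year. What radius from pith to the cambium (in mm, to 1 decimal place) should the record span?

544.8 mm

The record spans 240 years at 2.27 mm per year.
Length ≈ 2.27 × 240 = 544.8 mm.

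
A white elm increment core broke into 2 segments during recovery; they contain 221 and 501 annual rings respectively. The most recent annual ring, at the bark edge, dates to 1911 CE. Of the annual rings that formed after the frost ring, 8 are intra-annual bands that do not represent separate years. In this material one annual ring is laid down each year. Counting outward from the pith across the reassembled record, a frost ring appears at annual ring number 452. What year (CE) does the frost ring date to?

1649 CE

Total annual rings = 221 + 501 = 722.
Between annual ring 452 and the bark edge there are 722 − 452 = 270 annual rings.
Removing the 8 false annual rings leaves 270 − 8 = 262 true annual rings beyond the frost ring.
Counting back 262 years from 1911 CE places the frost ring in 1911 − 262 = 1649 CE.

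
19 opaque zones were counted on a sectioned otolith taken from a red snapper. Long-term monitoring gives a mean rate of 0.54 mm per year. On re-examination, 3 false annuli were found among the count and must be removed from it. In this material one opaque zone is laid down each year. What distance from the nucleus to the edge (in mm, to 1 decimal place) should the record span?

8.6 mm

Correcting the raw count gives 19 − 3 = 16 true opaque zones.
Length ≈ 0.54 × 16 = 8.6 mm.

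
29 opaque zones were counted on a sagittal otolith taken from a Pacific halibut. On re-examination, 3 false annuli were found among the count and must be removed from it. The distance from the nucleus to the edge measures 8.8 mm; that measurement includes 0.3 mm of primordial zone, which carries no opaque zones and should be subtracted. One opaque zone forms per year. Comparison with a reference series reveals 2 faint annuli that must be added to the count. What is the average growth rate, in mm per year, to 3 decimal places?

0.304 mm per year

After corrections the count is 29 − 3 + 2 = 28 opaque zones.
The growth record spans 8.8 − 0.3 = 8.5 mm.
8.5 mm over 28 years gives 8.5 / 28 ≈ 0.304 mm per year.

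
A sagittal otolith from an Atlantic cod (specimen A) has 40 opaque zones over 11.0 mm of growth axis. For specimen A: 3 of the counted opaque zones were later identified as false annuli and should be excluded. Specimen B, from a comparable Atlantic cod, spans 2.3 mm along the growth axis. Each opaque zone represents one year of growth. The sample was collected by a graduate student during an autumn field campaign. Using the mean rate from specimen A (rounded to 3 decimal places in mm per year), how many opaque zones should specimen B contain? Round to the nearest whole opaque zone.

8 opaque zones

Specimen A: true opaque zone count = 40 − 3 = 37.
A: Extension rate ≈ 11.0 / 37 = 0.297 mm per year.
B spans 2.3 / 0.297 = 7.74 years ≈ 8 opaque zones.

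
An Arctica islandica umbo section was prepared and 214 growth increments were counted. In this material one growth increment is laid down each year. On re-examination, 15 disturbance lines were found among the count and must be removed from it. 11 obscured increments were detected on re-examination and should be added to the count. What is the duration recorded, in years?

210 years

Adjusted count: 214 − 15 + 11 = 210 growth increments.
With a one-to-one growth increment periodicity this is 210 years.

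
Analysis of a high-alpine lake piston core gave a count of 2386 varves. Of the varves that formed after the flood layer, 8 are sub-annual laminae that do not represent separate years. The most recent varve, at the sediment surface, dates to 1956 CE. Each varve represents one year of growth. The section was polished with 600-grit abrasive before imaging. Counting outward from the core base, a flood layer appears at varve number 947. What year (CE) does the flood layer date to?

The flood layer sits at varve 947 from the core base, so 2386 − 947 = 1439 varves formed after it.
Excluding 8 false varves: 1439 − 8 = 1431.
The varve at the sediment surface is 1956 CE, so the flood layer dates to 1956 − 1431 = 525 CE.

525 CE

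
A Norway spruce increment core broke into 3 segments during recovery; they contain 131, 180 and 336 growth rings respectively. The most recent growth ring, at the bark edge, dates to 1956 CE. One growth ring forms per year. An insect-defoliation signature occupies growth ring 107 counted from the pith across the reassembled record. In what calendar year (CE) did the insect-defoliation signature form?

Total growth rings = 131 + 180 + 336 = 647.
Between growth ring 107 and the bark edge there are 647 − 107 = 540 growth rings.
The growth ring at the bark edge is 1956 CE, so the insect-defoliation signature dates to 1956 − 540 = 1416 CE.

1416 CE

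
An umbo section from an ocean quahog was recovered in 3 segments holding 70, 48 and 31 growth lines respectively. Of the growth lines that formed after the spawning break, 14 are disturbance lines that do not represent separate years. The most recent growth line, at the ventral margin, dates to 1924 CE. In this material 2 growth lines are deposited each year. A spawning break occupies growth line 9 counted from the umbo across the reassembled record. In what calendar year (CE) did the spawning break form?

Total growth lines = 70 + 48 + 31 = 149.
Between growth line 9 and the ventral margin there are 149 − 9 = 140 growth lines.
Excluding 14 false growth lines: 140 − 14 = 126.
Dividing by 2 growth lines per year: 126 / 2 = 63 years.
Counting back 63 years from 1924 CE places the spawning break in 1924 − 63 = 1861 CE.

1861 CE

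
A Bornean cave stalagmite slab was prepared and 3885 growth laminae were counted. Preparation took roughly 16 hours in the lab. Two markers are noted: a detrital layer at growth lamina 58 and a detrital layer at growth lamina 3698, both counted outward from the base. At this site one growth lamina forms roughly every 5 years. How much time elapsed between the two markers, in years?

18200 years

3698 − 58 = 3640 growth laminae lie between the two events.
Multiplying by 5 years per growth lamina: 3640 × 5 = 18200 years.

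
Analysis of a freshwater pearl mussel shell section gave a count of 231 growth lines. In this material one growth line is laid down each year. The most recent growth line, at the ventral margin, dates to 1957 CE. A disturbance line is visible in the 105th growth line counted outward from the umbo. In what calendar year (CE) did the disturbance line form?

1831 CE

Between growth line 105 and the ventral margin there are 231 − 105 = 126 growth lines.
The growth line at the ventral margin is 1957 CE, so the disturbance line dates to 1957 − 126 = 1831 CE.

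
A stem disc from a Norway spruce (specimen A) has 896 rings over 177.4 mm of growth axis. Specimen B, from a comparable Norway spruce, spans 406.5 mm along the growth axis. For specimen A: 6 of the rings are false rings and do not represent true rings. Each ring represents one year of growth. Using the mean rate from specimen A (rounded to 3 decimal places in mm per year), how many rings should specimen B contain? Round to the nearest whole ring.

2043 rings

Specimen A: adjusted count: 896 − 6 = 890 rings.
A: Extension rate ≈ 177.4 / 890 = 0.199 mm per year.
B spans 406.5 / 0.199 = 2042.71 years ≈ 2043 rings.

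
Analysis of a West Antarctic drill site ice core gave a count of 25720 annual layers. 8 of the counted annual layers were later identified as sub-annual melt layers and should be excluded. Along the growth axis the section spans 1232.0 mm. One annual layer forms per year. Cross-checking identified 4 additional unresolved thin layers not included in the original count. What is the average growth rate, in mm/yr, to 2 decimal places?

Correcting the raw count gives 25720 − 8 + 4 = 25716 true annual layers.
Extension rate ≈ 1232.0 / 25716 = 0.05 mm/yr.

0.05 mm/yr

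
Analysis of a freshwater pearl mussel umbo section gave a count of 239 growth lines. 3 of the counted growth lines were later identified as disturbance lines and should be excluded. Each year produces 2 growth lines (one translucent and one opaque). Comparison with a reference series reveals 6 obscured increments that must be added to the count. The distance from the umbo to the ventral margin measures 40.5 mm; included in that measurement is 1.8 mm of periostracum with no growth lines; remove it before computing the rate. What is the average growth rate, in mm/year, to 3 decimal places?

After corrections the count is 239 − 3 + 6 = 242 growth lines.
With 2 growth lines per year, 242 / 2 = 121 years.
Removing the 1.8 mm offcut leaves 40.5 − 1.8 = 38.7 mm.
38.7 mm over 121 years gives 38.7 / 121 ≈ 0.320 mm/year.

0.320 mm/year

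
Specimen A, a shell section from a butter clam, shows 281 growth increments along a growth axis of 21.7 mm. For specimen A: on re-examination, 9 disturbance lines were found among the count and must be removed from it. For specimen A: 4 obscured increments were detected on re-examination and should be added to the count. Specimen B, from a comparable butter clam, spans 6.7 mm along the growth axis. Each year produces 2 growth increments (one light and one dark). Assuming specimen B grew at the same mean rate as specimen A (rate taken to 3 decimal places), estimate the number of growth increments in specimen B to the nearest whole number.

Specimen A: after corrections the count is 281 − 9 + 4 = 276 growth increments.
Specimen A: dividing by 2 growth increments per year: 276 / 2 = 138 years.
A: Mean rate = 21.7 mm / 138 years ≈ 0.157 mm per year.
Specimen B: 6.7 mm / 0.157 mm per year = 42.68 years; at 2 growth increments per year that is 42.68 × 2 ≈ 85 growth increments.

85 growth increments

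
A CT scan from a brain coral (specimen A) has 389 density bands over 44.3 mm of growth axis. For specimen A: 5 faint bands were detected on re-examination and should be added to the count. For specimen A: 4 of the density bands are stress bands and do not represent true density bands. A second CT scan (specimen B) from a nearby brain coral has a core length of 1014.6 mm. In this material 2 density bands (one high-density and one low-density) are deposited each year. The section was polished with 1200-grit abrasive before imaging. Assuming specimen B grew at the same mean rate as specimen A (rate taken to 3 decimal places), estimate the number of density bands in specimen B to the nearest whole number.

Specimen A: true density band count = 389 − 4 + 5 = 390.
Specimen A: 390 density bands at 2 per year is 390 / 2 = 195 years.
A: Extension rate ≈ 44.3 / 195 = 0.227 mm/year.
Specimen B: 1014.6 mm / 0.227 mm per year = 4469.60 years; at 2 density bands per year that is 4469.60 × 2 ≈ 8939 density bands.

8939 density bands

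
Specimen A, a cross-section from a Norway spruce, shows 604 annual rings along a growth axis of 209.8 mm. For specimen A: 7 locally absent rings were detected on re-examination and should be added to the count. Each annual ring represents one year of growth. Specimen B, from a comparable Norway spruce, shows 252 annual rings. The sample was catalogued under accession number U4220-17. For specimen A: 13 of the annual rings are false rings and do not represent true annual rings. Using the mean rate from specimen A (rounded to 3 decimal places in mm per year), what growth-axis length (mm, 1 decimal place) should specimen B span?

88.5 mm

Specimen A: adjusted count: 604 − 13 + 7 = 598 annual rings.
A: 209.8 mm over 598 years gives 209.8 / 598 ≈ 0.351 mm/yr.
For B, 0.351 mm/year × 252 years = 88.5 mm.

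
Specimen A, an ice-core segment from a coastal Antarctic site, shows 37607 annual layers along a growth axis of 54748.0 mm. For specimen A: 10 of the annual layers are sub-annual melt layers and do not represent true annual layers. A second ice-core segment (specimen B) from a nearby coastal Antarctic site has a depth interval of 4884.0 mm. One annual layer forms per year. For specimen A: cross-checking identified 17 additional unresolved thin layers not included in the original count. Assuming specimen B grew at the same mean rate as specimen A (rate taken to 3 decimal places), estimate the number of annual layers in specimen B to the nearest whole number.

Specimen A: correcting the raw count gives 37607 − 10 + 17 = 37614 true annual layers.
A: 54748.0 mm over 37614 years gives 54748.0 / 37614 ≈ 1.456 mm per year.
For B, 4884.0 / 1.456 = 3354.40 years ≈ 3354 annual layers.

3354 annual layers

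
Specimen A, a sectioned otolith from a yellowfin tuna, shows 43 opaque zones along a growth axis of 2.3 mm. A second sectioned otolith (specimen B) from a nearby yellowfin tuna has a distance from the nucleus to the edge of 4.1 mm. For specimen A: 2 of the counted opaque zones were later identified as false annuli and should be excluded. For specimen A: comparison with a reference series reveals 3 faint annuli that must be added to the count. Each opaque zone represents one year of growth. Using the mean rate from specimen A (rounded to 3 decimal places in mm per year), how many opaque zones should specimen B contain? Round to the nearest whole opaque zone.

Specimen A: correcting the raw count gives 43 − 2 + 3 = 44 true opaque zones.
A: Extension rate ≈ 2.3 / 44 = 0.052 mm per year.
B spans 4.1 / 0.052 = 78.85 years ≈ 79 opaque zones.

79 opaque zones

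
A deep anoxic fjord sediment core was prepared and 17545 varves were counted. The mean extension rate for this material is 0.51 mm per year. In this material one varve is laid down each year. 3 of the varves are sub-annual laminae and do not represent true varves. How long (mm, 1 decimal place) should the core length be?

8946.4 mm

Adjusted count: 17545 − 3 = 17542 varves.
Predicted length = 0.51 mm/year × 17542 years = 8946.4 mm.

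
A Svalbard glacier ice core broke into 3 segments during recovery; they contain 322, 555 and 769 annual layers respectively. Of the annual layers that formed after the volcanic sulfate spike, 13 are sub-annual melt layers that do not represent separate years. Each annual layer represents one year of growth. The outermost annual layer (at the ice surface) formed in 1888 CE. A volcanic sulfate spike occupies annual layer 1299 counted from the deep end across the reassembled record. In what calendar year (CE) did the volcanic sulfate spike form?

Total annual layers = 322 + 555 + 769 = 1646.
The volcanic sulfate spike sits at annual layer 1299 from the deep end, so 1646 − 1299 = 347 annual layers formed after it.
Excluding 13 false annual layers: 347 − 13 = 334.
The annual layer at the ice surface is 1888 CE, so the volcanic sulfate spike dates to 1888 − 334 = 1554 CE.

1554 CE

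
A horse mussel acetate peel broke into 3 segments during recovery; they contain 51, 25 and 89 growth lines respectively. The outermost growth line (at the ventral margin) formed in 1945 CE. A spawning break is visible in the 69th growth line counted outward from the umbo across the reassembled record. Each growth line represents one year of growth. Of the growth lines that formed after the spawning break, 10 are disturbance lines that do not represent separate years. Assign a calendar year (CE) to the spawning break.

1859 CE

Total growth lines = 51 + 25 + 89 = 165.
The spawning break sits at growth line 69 from the umbo, so 165 − 69 = 96 growth lines formed after it.
Excluding 10 false growth lines: 96 − 10 = 86.
The growth line at the ventral margin is 1945 CE, so the spawning break dates to 1945 − 86 = 1859 CE.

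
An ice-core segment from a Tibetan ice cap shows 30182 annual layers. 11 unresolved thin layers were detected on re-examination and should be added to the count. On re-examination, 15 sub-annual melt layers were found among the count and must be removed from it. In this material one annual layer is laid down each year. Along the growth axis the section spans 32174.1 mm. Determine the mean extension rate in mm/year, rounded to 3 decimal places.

True annual layer count = 30182 − 15 + 11 = 30178.
Mean rate = 32174.1 mm / 30178 years ≈ 1.066 mm/year.

1.066 mm/year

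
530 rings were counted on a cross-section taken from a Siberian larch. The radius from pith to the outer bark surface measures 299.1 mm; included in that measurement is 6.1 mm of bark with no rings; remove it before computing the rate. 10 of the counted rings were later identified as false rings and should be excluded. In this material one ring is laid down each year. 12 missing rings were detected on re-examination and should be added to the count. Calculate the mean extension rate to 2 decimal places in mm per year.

0.55 mm per year

True ring count = 530 − 10 + 12 = 532.
The growth record spans 299.1 − 6.1 = 293.0 mm.
Extension rate ≈ 293.0 / 532 = 0.55 mm per year.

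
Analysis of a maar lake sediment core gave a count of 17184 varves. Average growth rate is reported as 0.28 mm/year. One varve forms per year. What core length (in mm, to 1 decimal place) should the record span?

The record spans 17184 years at 0.28 mm per year.
17184 years at 0.28 mm/year gives 0.28 × 17184 = 4811.5 mm.

4811.5 mm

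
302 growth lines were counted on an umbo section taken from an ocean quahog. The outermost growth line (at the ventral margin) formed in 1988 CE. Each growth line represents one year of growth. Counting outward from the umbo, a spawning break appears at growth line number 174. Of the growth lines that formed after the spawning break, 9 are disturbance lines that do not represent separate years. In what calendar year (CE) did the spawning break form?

The spawning break sits at growth line 174 from the umbo, so 302 − 174 = 128 growth lines formed after it.
Excluding 9 false growth lines: 128 − 9 = 119.
1988 − 119 = 1869 CE.

1869 CE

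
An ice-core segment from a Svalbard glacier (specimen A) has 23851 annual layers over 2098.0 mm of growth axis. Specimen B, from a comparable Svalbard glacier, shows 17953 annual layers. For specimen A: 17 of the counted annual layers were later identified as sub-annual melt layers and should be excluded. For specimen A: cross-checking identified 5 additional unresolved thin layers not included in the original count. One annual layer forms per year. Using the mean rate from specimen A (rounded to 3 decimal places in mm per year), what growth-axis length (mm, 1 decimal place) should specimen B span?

Specimen A: adjusted count: 23851 − 17 + 5 = 23839 annual layers.
A: Extension rate ≈ 2098.0 / 23839 = 0.088 mm per year.
Length of B = 0.088 × 17953 = 1579.9 mm.

1579.9 mm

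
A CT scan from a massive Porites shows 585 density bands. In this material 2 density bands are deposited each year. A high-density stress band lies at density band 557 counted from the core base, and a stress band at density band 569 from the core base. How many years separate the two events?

6 yr

Separation: 569 − 557 = 12 density bands.
12 density bands at 2 per year is 12 / 2 = 6 years.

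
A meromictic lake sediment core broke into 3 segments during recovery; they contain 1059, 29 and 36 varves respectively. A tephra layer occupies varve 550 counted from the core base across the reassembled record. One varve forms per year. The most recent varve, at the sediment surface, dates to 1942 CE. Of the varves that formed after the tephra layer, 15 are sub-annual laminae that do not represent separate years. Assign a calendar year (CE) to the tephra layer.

1383 CE

Total varves = 1059 + 29 + 36 = 1124.
1124 − 550 = 574 varves lie beyond the tephra layer toward the sediment surface.
574 − 15 false = 559 true varves after the tephra layer.
1942 − 559 = 1383 CE.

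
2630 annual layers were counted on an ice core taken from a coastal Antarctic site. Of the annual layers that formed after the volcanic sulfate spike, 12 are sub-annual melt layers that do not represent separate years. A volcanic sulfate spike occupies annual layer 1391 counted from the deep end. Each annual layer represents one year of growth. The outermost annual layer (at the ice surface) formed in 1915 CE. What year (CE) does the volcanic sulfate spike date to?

688 CE

2630 − 1391 = 1239 annual layers lie beyond the volcanic sulfate spike toward the ice surface.
Removing the 12 false annual layers leaves 1239 − 12 = 1227 true annual layers beyond the volcanic sulfate spike.
Counting back 1227 years from 1915 CE places the volcanic sulfate spike in 1915 − 1227 = 688 CE.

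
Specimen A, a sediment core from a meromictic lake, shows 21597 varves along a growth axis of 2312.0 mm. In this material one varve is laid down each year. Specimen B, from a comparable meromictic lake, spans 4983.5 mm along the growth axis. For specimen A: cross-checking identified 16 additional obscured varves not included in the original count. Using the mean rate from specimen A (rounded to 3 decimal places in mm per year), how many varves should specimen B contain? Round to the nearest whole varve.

46575 varves

Specimen A: correcting the raw count gives 21597 + 16 = 21613 true varves.
A: Mean rate = 2312.0 mm / 21613 years ≈ 0.107 mm/year.
For B, 4983.5 / 0.107 = 46574.77 years ≈ 46575 varves.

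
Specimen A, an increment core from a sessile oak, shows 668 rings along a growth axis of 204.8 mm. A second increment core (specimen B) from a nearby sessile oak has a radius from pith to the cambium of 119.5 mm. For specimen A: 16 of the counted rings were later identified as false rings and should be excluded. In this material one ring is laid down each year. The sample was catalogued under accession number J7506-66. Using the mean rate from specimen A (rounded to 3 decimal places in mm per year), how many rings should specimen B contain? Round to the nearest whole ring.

381 rings

Specimen A: adjusted count: 668 − 16 = 652 rings.
A: Extension rate ≈ 204.8 / 652 = 0.314 mm/yr.
For B, 119.5 / 0.314 = 380.57 years ≈ 381 rings.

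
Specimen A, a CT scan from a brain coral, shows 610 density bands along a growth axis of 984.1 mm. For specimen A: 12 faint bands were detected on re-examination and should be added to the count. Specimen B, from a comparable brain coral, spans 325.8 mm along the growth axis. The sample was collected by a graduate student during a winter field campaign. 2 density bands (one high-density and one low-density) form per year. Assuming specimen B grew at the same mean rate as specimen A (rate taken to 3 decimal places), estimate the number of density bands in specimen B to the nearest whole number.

Specimen A: adjusted count: 610 + 12 = 622 density bands.
Specimen A: 622 density bands at 2 per year is 622 / 2 = 311 years.
A: Mean rate = 984.1 mm / 311 years ≈ 3.164 mm/yr.
B spans 325.8 / 3.164 = 102.97 years; at 2 density bands per year that is 102.97 × 2 ≈ 206 density bands.

206 density bands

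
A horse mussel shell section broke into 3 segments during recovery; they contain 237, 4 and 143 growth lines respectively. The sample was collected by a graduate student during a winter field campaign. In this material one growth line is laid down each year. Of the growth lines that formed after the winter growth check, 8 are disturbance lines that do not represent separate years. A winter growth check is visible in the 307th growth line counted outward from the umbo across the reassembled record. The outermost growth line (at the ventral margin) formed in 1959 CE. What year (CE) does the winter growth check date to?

Total growth lines = 237 + 4 + 143 = 384.
Between growth line 307 and the ventral margin there are 384 − 307 = 77 growth lines.
Removing the 8 false growth lines leaves 77 − 8 = 69 true growth lines beyond the winter growth check.
1959 − 69 = 1890 CE.

1890 CE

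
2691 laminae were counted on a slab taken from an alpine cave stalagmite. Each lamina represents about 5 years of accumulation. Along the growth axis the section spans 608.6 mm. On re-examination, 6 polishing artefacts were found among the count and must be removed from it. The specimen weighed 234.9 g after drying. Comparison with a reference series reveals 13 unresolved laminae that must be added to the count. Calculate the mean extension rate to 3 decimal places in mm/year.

True lamina count = 2691 − 6 + 13 = 2698.
Multiplying by 5 years per lamina: 2698 × 5 = 13490 years.
Mean rate = 608.6 mm / 13490 years ≈ 0.045 mm/year.

0.045 mm/year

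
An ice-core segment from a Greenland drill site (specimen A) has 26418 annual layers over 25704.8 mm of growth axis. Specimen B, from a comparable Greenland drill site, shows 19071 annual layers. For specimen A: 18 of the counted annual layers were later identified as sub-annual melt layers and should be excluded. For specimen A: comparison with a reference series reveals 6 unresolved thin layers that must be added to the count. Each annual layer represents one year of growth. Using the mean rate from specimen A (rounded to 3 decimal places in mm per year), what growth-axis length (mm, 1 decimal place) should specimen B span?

Specimen A: adjusted count: 26418 − 18 + 6 = 26406 annual layers.
A: Mean rate = 25704.8 mm / 26406 years ≈ 0.973 mm per year.
B's length ≈ 0.973 × 19071 = 18556.1 mm.

18556.1 mm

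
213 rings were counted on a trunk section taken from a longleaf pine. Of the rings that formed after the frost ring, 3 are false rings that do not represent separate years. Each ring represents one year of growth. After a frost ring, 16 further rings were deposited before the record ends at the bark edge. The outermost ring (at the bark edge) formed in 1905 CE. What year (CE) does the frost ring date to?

1892 CE

There are 16 rings younger than the frost ring.
Removing the 3 false rings leaves 16 − 3 = 13 true rings beyond the frost ring.
Counting back 13 years from 1905 CE places the frost ring in 1905 − 13 = 1892 CE.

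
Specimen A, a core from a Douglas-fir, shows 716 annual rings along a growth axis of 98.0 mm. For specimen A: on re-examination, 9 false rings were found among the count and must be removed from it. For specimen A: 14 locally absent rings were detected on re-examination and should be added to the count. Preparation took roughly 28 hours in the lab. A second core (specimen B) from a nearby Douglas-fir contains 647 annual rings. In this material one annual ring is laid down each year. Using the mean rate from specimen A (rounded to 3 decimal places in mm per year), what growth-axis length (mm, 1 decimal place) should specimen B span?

88.0 mm

Specimen A: adjusted count: 716 − 9 + 14 = 721 annual rings.
A: Mean rate = 98.0 mm / 721 years ≈ 0.136 mm/year.
Length of B = 0.136 × 647 = 88.0 mm.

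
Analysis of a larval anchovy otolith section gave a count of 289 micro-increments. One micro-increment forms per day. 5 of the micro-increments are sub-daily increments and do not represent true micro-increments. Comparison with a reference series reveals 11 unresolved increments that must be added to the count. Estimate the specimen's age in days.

295 days

True micro-increment count = 289 − 5 + 11 = 295.
One micro-increment per day makes the duration 295 days.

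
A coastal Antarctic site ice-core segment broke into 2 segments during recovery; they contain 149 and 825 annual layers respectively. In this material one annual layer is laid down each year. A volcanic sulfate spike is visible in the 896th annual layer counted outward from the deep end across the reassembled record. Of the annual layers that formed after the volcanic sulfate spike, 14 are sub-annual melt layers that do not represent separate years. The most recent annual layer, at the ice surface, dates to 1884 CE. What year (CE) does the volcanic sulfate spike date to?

1820 CE

Total annual layers = 149 + 825 = 974.
Between annual layer 896 and the ice surface there are 974 − 896 = 78 annual layers.
78 − 14 false = 64 true annual layers after the volcanic sulfate spike.
Counting back 64 years from 1884 CE places the volcanic sulfate spike in 1884 − 64 = 1820 CE.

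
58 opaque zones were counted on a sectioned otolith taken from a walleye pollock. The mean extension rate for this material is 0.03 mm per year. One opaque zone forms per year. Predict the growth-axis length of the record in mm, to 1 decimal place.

1.7 mm

58 years of growth are recorded.
58 years at 0.03 mm/year gives 0.03 × 58 = 1.7 mm.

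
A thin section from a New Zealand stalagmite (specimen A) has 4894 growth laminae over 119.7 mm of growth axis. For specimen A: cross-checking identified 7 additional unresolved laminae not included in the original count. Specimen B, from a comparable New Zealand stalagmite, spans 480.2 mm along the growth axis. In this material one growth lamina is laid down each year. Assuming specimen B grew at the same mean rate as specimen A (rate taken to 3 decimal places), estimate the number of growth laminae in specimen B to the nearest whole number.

Specimen A: correcting the raw count gives 4894 + 7 = 4901 true growth laminae.
A: Mean rate = 119.7 mm / 4901 years ≈ 0.024 mm per year.
Specimen B: 480.2 mm / 0.024 mm per year = 20008.33 years ≈ 20008 growth laminae.

20008 growth laminae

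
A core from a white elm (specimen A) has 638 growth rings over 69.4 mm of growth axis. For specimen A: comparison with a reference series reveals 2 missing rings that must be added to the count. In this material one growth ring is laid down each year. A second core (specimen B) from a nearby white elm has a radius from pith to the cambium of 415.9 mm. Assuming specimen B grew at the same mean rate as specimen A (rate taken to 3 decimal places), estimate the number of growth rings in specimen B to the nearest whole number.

3851 growth rings

Specimen A: correcting the raw count gives 638 + 2 = 640 true growth rings.
A: Extension rate ≈ 69.4 / 640 = 0.108 mm/year.
Specimen B: 415.9 mm / 0.108 mm per year = 3850.93 years ≈ 3851 growth rings.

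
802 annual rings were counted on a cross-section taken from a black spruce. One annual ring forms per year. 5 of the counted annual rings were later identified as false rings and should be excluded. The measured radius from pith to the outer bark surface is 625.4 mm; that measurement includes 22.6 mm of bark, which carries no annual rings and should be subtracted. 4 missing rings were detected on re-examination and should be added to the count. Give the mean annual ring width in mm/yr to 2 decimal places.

Correcting the raw count gives 802 − 5 + 4 = 801 true annual rings.
Removing the 22.6 mm offcut leaves 625.4 − 22.6 = 602.8 mm.
602.8 mm over 801 years gives 602.8 / 801 ≈ 0.75 mm/yr.

0.75 mm/yr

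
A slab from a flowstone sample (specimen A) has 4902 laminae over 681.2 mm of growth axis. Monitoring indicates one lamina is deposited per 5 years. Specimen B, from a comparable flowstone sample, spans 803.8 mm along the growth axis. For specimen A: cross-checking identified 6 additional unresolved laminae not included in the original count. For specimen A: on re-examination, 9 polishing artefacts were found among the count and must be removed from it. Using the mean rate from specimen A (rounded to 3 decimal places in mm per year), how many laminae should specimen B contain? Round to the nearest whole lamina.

Specimen A: after corrections the count is 4902 − 9 + 6 = 4899 laminae.
Specimen A: 4899 laminae at 5 years each span 4899 × 5 = 24495 years.
A: Extension rate ≈ 681.2 / 24495 = 0.028 mm/yr.
For B, 803.8 / 0.028 = 28707.14 years; at 5 years per lamina that is 28707.14 / 5 ≈ 5741 laminae.

5741 laminae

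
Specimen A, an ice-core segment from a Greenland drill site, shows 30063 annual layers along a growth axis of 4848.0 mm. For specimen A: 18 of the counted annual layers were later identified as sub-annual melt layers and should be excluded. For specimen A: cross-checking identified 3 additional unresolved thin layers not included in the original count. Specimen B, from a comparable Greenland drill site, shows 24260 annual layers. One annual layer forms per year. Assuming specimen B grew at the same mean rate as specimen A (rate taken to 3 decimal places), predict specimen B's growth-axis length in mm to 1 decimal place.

Specimen A: after corrections the count is 30063 − 18 + 3 = 30048 annual layers.
A: 4848.0 mm over 30048 years gives 4848.0 / 30048 ≈ 0.161 mm per year.
B's length ≈ 0.161 × 24260 = 3905.9 mm.

3905.9 mm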